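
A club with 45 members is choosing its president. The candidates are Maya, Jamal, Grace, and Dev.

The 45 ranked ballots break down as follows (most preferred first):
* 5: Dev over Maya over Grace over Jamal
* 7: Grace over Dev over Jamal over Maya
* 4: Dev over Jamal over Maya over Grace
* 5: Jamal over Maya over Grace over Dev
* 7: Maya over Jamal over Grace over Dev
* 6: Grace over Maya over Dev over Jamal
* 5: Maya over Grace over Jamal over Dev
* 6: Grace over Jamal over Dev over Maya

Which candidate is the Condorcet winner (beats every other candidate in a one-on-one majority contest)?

Maya

Maya vs Jamal: 23–22
Maya vs Grace: 26–19
Maya vs Dev: 23–22
Maya beats every other candidate.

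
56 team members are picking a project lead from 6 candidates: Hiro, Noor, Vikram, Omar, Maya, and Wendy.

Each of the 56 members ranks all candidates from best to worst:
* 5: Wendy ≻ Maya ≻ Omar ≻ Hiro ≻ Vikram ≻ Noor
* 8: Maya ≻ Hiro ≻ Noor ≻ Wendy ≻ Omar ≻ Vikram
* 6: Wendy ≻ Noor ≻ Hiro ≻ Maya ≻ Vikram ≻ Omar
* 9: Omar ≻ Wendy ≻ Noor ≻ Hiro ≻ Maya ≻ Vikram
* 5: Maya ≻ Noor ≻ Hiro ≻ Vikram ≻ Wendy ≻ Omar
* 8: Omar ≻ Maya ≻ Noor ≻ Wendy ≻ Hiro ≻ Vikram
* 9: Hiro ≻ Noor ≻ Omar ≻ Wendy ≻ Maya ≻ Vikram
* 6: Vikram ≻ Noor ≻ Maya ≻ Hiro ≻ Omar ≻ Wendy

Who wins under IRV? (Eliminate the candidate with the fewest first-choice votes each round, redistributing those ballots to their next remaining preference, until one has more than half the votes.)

Round 1: Hiro 9, Noor 0, Vikram 6, Omar 17, Maya 13, Wendy 11. Noor eliminated.
Round 2: Hiro 9, Vikram 6, Omar 17, Maya 13, Wendy 11. Vikram eliminated.
Round 3: Hiro 9, Omar 17, Maya 19, Wendy 11. Hiro eliminated.
Round 4: Omar 26, Maya 19, Wendy 11. Wendy eliminated.
Round 5: Omar 26, Maya 30. Maya has a majority (≥29).

Maya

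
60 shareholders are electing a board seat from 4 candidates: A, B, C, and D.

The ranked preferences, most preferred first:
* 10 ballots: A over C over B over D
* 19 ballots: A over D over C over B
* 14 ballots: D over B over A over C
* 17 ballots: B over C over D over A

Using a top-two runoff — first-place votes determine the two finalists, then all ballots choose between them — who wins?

Round 1 first-place votes: A 29, B 17, C 0, D 14. A and B advance.
Runoff: A is ranked above B on 29 ballots, B above A on 31.

B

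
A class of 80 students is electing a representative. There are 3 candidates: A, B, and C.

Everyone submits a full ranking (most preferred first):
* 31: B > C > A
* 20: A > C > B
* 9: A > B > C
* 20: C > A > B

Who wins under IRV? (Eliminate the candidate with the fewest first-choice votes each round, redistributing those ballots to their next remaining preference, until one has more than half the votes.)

Round 1: A 29, B 31, C 20. C eliminated.
Round 2: A 49, B 31. A has a majority (≥41).

A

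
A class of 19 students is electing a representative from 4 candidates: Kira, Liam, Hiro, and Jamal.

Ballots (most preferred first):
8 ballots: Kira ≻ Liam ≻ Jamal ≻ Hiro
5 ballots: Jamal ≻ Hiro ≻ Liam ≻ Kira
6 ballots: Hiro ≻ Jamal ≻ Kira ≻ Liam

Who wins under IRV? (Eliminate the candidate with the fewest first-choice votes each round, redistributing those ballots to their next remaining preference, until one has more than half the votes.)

Round 1: Kira 8, Liam 0, Hiro 6, Jamal 5. Liam eliminated.
Round 2: Kira 8, Hiro 6, Jamal 5. Jamal eliminated.
Round 3: Kira 8, Hiro 11. Hiro has a majority (≥10).

Hiro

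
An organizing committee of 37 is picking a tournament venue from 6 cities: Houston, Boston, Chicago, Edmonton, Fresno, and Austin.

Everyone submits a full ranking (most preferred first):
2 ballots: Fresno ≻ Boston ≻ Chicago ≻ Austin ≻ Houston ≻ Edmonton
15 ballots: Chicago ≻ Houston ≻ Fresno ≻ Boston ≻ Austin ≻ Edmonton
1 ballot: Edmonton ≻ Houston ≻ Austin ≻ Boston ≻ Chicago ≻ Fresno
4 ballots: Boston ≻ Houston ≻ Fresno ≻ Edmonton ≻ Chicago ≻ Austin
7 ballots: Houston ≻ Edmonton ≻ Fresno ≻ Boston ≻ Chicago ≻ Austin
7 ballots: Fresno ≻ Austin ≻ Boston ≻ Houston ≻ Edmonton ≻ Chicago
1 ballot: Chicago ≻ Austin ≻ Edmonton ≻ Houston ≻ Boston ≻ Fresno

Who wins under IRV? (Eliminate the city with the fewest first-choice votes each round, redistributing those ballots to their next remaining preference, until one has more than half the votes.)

Houston

Round 1: Houston 7, Boston 4, Chicago 16, Edmonton 1, Fresno 9, Austin 0. Austin eliminated.
Round 2: Houston 7, Boston 4, Chicago 16, Edmonton 1, Fresno 9. Edmonton eliminated.
Round 3: Houston 8, Boston 4, Chicago 16, Fresno 9. Boston eliminated.
Round 4: Houston 12, Chicago 16, Fresno 9. Fresno eliminated.
Round 5: Houston 19, Chicago 18. Houston has a majority (≥19).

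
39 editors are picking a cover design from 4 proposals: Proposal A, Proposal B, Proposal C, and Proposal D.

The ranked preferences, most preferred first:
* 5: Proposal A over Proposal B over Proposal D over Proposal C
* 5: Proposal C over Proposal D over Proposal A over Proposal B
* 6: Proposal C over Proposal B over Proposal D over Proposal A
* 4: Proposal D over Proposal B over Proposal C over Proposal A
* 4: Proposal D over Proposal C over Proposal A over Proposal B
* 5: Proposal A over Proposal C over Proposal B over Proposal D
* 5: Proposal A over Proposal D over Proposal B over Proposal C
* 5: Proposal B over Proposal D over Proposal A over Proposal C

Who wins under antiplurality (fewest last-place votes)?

Proposal D

Last-place votes: Proposal A 10, Proposal B 9, Proposal C 15, Proposal D 5.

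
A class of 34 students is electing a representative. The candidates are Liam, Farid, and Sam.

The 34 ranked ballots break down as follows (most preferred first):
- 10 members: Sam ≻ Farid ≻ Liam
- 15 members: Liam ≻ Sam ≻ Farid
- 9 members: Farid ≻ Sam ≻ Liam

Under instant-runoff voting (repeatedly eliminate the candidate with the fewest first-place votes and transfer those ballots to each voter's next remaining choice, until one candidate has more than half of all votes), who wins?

Sam

Round 1: Liam 15, Farid 9, Sam 10. Farid eliminated.
Round 2: Liam 15, Sam 19. Sam has a majority (≥18).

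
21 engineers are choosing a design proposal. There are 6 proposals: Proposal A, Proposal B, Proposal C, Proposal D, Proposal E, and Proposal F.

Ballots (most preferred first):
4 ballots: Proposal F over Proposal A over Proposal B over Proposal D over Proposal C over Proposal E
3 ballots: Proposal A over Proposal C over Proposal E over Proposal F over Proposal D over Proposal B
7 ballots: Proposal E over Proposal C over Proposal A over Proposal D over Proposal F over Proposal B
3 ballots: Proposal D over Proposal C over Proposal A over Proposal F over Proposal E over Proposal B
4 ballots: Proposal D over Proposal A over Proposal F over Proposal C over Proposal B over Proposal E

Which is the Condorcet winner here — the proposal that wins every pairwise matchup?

Proposal A

Proposal A vs Proposal B: 21–0
Proposal A vs Proposal C: 11–10
Proposal A vs Proposal D: 14–7
Proposal A vs Proposal E: 14–7
Proposal A vs Proposal F: 17–4
Proposal A beats every other proposal.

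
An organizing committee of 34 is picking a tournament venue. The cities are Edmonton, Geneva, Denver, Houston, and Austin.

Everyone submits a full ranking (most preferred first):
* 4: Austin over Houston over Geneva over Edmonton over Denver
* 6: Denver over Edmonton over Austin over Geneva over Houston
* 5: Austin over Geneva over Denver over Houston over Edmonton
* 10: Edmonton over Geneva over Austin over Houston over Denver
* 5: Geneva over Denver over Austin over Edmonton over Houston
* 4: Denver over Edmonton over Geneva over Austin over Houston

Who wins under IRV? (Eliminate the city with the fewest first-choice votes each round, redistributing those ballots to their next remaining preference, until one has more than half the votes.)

Round 1: Edmonton 10, Geneva 5, Denver 10, Houston 0, Austin 9. Houston eliminated.
Round 2: Edmonton 10, Geneva 5, Denver 10, Austin 9. Geneva eliminated.
Round 3: Edmonton 10, Denver 15, Austin 9. Austin eliminated.
Round 4: Edmonton 14, Denver 20. Denver has a majority (≥18).

Denver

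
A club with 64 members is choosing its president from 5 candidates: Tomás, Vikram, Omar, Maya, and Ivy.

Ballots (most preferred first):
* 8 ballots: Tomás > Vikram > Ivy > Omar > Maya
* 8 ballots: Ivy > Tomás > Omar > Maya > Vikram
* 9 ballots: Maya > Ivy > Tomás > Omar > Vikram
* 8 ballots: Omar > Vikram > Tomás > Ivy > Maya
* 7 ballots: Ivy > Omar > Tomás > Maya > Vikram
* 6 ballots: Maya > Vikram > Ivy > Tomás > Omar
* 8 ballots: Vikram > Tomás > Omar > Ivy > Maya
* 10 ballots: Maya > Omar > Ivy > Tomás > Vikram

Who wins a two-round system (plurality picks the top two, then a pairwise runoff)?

Ivy

Round 1 first-place votes: Tomás 8, Vikram 8, Omar 8, Maya 25, Ivy 15. Maya and Ivy advance.
Runoff: Maya is ranked above Ivy on 25 ballots, Ivy above Maya on 39.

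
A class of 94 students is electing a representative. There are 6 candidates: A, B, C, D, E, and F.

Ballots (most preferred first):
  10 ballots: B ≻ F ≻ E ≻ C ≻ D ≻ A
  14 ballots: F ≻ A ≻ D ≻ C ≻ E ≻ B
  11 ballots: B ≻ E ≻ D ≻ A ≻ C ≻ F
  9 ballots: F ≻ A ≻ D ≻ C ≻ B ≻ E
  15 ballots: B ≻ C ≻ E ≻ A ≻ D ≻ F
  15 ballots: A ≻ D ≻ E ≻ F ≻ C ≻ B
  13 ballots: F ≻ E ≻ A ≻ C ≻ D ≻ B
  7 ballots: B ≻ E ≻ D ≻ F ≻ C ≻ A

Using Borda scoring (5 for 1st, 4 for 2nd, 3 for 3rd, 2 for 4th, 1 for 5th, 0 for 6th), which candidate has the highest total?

F

A: 10×0 + 14×4 + 11×2 + 9×4 + 15×2 + 15×5 + 13×3 + 7×0 = 258
B: 10×5 + 14×0 + 11×5 + 9×1 + 15×5 + 15×0 + 13×0 + 7×5 = 224
C: 10×2 + 14×2 + 11×1 + 9×2 + 15×4 + 15×1 + 13×2 + 7×1 = 185
D: 10×1 + 14×3 + 11×3 + 9×3 + 15×1 + 15×4 + 13×1 + 7×3 = 221
E: 10×3 + 14×1 + 11×4 + 9×0 + 15×3 + 15×3 + 13×4 + 7×4 = 258
F: 10×4 + 14×5 + 11×0 + 9×5 + 15×0 + 15×2 + 13×5 + 7×2 = 264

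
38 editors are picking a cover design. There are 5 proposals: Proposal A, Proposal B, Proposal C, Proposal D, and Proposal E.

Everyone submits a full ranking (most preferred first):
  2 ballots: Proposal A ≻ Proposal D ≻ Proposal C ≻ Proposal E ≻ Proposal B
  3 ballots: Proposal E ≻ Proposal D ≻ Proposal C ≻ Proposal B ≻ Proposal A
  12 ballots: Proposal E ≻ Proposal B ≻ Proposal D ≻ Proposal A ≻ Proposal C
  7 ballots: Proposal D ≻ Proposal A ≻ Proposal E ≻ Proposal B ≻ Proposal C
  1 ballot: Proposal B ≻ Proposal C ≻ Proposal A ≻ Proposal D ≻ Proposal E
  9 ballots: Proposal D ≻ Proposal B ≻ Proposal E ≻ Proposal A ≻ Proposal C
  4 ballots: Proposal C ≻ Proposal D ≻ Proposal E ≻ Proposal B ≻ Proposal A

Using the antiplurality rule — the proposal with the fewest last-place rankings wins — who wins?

Last-place votes: Proposal A 7, Proposal B 2, Proposal C 28, Proposal D 0, Proposal E 1.

Proposal D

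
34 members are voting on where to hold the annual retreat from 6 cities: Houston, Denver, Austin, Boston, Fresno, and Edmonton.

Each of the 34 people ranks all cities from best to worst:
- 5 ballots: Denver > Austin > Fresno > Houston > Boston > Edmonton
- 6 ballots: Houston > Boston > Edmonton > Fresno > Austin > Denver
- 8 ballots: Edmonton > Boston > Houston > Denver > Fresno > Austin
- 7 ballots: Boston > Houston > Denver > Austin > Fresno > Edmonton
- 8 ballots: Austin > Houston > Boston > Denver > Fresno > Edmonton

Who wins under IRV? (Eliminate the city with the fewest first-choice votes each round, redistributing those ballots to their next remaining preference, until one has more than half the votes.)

Boston

Round 1: Houston 6, Denver 5, Austin 8, Boston 7, Fresno 0, Edmonton 8. Fresno eliminated.
Round 2: Houston 6, Denver 5, Austin 8, Boston 7, Edmonton 8. Denver eliminated.
Round 3: Houston 6, Austin 13, Boston 7, Edmonton 8. Houston eliminated.
Round 4: Austin 13, Boston 13, Edmonton 8. Edmonton eliminated.
Round 5: Austin 13, Boston 21. Boston has a majority (≥18).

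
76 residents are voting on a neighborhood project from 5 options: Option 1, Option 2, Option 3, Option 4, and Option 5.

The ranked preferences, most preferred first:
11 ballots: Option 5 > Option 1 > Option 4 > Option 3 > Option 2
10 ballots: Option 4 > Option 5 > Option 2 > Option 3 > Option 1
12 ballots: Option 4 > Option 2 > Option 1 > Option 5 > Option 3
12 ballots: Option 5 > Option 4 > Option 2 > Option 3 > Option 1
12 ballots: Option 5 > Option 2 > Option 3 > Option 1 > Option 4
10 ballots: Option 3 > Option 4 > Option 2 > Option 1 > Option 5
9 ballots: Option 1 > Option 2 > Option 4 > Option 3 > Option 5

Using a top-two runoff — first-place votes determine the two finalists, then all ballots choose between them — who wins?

Round 1 first-place votes: Option 1 9, Option 2 0, Option 3 10, Option 4 22, Option 5 35. Option 5 and Option 4 advance.
Runoff: Option 5 is ranked above Option 4 on 35 ballots, Option 4 above Option 5 on 41.

Option 4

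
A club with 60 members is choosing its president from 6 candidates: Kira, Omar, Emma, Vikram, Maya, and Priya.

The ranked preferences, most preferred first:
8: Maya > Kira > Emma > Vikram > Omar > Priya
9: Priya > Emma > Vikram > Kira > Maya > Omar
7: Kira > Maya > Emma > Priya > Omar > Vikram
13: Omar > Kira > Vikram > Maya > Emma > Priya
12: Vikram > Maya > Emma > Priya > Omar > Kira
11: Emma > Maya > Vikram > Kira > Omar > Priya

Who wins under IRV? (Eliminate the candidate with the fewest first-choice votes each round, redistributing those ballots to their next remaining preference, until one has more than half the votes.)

Maya

Round 1: Kira 7, Omar 13, Emma 11, Vikram 12, Maya 8, Priya 9. Kira eliminated.
Round 2: Omar 13, Emma 11, Vikram 12, Maya 15, Priya 9. Priya eliminated.
Round 3: Omar 13, Emma 20, Vikram 12, Maya 15. Vikram eliminated.
Round 4: Omar 13, Emma 20, Maya 27. Omar eliminated.
Round 5: Emma 20, Maya 40. Maya has a majority (≥31).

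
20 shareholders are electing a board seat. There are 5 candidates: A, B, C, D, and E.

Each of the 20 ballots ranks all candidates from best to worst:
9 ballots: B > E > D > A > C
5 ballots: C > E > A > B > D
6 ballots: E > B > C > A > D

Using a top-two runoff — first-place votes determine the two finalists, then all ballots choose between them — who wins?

Round 1 first-place votes: A 0, B 9, C 5, D 0, E 6. B and E advance.
Runoff: B is ranked above E on 9 ballots, E above B on 11.

E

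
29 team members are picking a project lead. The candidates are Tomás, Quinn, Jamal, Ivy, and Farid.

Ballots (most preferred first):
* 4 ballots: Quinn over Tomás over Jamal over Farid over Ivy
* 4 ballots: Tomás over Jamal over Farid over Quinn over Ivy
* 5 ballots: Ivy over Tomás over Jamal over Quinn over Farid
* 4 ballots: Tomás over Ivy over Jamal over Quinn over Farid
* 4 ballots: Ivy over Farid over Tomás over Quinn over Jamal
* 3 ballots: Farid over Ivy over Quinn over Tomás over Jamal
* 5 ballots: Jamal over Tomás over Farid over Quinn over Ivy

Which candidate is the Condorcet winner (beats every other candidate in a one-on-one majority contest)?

Tomás

Tomás vs Quinn: 22–7
Tomás vs Jamal: 24–5
Tomás vs Ivy: 17–12
Tomás vs Farid: 22–7
Tomás beats every other candidate.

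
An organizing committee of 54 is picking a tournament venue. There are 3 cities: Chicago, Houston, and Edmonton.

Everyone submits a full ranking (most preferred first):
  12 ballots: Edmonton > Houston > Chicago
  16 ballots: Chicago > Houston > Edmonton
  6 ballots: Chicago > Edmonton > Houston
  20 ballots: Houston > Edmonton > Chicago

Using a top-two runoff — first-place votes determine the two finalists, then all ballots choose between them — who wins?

Round 1 first-place votes: Chicago 22, Houston 20, Edmonton 12. Chicago and Houston advance.
Runoff: Chicago is ranked above Houston on 22 ballots, Houston above Chicago on 32.

Houston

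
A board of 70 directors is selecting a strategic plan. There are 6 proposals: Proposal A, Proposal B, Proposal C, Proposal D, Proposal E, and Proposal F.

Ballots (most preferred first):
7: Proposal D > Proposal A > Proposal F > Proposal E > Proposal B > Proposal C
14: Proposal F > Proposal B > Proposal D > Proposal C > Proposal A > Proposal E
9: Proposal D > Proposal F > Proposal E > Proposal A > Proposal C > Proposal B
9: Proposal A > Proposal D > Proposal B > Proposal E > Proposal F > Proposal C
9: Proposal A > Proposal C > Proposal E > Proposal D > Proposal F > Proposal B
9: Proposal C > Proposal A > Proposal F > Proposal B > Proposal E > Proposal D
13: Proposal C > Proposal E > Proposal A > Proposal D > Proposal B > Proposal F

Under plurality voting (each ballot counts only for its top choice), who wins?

Proposal C

First-place votes: Proposal A 18, Proposal B 0, Proposal C 22, Proposal D 16, Proposal E 0, Proposal F 14.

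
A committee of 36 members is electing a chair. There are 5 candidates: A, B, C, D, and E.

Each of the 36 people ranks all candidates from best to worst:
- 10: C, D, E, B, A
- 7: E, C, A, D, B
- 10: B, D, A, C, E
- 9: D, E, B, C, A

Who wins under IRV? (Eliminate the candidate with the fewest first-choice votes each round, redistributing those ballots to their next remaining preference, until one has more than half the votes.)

B

Round 1: A 0, B 10, C 10, D 9, E 7. A eliminated.
Round 2: B 10, C 10, D 9, E 7. E eliminated.
Round 3: B 10, C 17, D 9. D eliminated.
Round 4: B 19, C 17. B has a majority (≥19).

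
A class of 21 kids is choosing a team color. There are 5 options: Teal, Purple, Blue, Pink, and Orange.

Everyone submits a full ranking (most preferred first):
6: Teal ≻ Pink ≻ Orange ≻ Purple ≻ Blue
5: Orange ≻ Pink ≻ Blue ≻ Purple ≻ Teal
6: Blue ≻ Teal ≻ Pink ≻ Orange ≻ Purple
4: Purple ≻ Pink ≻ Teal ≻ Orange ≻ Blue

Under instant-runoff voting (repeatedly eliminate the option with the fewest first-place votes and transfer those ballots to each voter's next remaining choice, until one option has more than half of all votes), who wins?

Blue

Round 1: Teal 6, Purple 4, Blue 6, Pink 0, Orange 5. Pink eliminated.
Round 2: Teal 6, Purple 4, Blue 6, Orange 5. Purple eliminated.
Round 3: Teal 10, Blue 6, Orange 5. Orange eliminated.
Round 4: Teal 10, Blue 11. Blue has a majority (≥11).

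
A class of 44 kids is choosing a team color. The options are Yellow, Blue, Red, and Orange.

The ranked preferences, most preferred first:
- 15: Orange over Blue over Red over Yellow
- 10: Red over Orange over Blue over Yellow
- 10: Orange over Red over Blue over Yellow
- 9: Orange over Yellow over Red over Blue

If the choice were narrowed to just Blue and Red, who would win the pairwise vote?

Red

Blue is ranked above Red on 15 ballots; Red above Blue on 29.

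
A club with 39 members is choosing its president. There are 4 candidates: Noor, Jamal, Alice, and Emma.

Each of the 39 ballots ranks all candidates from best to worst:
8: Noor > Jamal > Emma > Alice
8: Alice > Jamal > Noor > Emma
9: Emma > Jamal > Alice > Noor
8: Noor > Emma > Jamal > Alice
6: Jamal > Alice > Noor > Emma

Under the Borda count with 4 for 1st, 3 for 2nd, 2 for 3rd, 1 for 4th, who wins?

Jamal

Noor: 8×4 + 8×2 + 9×1 + 8×4 + 6×2 = 101
Jamal: 8×3 + 8×3 + 9×3 + 8×2 + 6×4 = 115
Alice: 8×1 + 8×4 + 9×2 + 8×1 + 6×3 = 84
Emma: 8×2 + 8×1 + 9×4 + 8×3 + 6×1 = 90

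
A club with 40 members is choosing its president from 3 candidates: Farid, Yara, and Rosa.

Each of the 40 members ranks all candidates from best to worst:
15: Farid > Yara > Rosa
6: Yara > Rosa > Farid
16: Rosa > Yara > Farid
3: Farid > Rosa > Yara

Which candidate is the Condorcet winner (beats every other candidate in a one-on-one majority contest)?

Yara vs Farid: 22–18
Yara vs Rosa: 21–19
Yara beats every other candidate.

Yara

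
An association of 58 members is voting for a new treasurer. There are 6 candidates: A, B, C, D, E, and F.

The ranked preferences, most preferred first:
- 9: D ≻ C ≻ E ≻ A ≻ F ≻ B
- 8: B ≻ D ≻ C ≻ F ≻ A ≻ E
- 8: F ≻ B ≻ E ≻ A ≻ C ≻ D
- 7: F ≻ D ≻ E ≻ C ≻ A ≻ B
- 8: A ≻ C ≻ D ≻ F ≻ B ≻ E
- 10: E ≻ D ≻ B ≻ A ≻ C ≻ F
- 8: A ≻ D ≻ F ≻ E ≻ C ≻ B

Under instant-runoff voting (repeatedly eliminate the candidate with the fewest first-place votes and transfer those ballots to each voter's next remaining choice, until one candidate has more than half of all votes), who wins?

Round 1: A 16, B 8, C 0, D 9, E 10, F 15. C eliminated.
Round 2: A 16, B 8, D 9, E 10, F 15. B eliminated.
Round 3: A 16, D 17, E 10, F 15. E eliminated.
Round 4: A 16, D 27, F 15. F eliminated.
Round 5: A 24, D 34. D has a majority (≥30).

D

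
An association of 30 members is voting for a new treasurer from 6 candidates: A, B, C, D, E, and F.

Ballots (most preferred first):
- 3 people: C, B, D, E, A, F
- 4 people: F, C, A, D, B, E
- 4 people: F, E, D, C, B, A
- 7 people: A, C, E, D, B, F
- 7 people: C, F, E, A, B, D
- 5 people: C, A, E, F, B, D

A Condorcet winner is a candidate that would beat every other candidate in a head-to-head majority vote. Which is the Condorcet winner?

C vs A: 23–7
C vs B: 30–0
C vs D: 26–4
C vs E: 26–4
C vs F: 22–8
C beats every other candidate.

C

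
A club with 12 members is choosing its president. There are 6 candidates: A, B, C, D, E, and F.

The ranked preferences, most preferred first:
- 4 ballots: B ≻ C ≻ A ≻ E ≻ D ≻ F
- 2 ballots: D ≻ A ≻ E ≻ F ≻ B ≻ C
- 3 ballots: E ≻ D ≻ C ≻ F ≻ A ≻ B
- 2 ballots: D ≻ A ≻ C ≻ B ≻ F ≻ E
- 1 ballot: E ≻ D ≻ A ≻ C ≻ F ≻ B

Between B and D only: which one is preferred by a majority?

D

B is ranked above D on 4 ballots; D above B on 8.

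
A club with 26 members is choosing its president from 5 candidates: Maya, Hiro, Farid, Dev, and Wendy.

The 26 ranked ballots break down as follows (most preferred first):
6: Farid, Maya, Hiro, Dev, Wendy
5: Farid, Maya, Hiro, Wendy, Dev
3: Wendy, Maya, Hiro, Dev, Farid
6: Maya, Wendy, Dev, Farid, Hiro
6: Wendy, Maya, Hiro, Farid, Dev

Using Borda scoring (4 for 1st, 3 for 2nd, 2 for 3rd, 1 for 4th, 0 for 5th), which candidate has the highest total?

Maya: 6×3 + 5×3 + 3×3 + 6×4 + 6×3 = 84
Hiro: 6×2 + 5×2 + 3×2 + 6×0 + 6×2 = 40
Farid: 6×4 + 5×4 + 3×0 + 6×1 + 6×1 = 56
Dev: 6×1 + 5×0 + 3×1 + 6×2 + 6×0 = 21
Wendy: 6×0 + 5×1 + 3×4 + 6×3 + 6×4 = 59

Maya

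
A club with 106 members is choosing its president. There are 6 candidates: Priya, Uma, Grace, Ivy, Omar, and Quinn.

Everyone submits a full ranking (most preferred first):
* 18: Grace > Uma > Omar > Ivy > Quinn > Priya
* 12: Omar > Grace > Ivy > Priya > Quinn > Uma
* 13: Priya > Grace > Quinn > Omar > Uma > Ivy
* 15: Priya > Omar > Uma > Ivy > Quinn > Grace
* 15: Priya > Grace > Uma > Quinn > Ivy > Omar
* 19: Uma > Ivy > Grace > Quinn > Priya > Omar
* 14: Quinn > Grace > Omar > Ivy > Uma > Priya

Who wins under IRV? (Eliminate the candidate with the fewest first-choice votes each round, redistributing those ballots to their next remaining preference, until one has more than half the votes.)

Round 1: Priya 43, Uma 19, Grace 18, Ivy 0, Omar 12, Quinn 14. Ivy eliminated.
Round 2: Priya 43, Uma 19, Grace 18, Omar 12, Quinn 14. Omar eliminated.
Round 3: Priya 43, Uma 19, Grace 30, Quinn 14. Quinn eliminated.
Round 4: Priya 43, Uma 19, Grace 44. Uma eliminated.
Round 5: Priya 43, Grace 63. Grace has a majority (≥54).

Grace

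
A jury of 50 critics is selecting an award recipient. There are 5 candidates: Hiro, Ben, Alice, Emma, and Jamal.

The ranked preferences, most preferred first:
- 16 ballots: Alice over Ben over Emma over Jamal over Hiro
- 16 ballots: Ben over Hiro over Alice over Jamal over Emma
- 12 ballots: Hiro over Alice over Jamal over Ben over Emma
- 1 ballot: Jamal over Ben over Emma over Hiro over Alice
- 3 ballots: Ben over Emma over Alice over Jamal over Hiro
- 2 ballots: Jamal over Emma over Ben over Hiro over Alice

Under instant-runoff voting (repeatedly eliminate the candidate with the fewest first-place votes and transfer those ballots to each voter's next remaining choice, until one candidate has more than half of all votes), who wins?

Round 1: Hiro 12, Ben 19, Alice 16, Emma 0, Jamal 3. Emma eliminated.
Round 2: Hiro 12, Ben 19, Alice 16, Jamal 3. Jamal eliminated.
Round 3: Hiro 12, Ben 22, Alice 16. Hiro eliminated.
Round 4: Ben 22, Alice 28. Alice has a majority (≥26).

Alice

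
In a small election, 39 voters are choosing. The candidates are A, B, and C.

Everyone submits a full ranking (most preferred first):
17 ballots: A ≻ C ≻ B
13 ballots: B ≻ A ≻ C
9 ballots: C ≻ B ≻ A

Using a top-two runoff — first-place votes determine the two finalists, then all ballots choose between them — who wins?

Round 1 first-place votes: A 17, B 13, C 9. A and B advance.
Runoff: A is ranked above B on 17 ballots, B above A on 22.

B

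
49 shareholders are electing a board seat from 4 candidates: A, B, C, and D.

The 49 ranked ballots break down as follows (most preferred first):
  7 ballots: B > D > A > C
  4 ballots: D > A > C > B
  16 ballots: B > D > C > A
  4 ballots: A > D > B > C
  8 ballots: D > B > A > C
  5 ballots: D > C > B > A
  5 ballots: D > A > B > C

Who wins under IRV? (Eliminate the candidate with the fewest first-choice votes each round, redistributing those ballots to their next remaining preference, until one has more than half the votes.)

Round 1: A 4, B 23, C 0, D 22. C eliminated.
Round 2: A 4, B 23, D 22. A eliminated.
Round 3: B 23, D 26. D has a majority (≥25).

D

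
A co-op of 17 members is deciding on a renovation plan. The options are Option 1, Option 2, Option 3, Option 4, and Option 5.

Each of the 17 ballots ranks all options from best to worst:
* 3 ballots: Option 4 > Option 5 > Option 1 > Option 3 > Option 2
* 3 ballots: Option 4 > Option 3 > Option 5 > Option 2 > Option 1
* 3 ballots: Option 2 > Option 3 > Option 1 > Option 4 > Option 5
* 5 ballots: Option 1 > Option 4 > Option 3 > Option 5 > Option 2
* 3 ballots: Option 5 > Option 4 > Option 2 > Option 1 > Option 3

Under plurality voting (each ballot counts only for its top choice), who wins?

First-place votes: Option 1 5, Option 2 3, Option 3 0, Option 4 6, Option 5 3.

Option 4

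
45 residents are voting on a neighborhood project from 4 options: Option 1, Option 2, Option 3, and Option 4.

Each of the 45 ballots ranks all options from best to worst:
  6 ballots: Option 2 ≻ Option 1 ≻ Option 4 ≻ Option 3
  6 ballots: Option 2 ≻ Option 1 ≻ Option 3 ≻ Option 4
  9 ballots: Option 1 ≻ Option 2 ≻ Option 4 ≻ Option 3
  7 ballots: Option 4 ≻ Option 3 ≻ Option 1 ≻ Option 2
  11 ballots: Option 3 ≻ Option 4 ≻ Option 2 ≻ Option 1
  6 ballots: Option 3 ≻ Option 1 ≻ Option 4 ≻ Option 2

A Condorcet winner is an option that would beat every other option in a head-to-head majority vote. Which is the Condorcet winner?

Option 3 vs Option 1: 24–21
Option 3 vs Option 2: 24–21
Option 3 vs Option 4: 23–22
Option 3 beats every other option.

Option 3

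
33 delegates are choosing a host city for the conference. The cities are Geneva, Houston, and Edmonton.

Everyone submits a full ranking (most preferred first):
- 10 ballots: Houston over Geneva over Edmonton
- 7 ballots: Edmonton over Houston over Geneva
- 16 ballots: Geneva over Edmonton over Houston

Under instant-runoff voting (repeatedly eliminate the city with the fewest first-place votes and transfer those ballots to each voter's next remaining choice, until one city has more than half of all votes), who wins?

Round 1: Geneva 16, Houston 10, Edmonton 7. Edmonton eliminated.
Round 2: Geneva 16, Houston 17. Houston has a majority (≥17).

Houston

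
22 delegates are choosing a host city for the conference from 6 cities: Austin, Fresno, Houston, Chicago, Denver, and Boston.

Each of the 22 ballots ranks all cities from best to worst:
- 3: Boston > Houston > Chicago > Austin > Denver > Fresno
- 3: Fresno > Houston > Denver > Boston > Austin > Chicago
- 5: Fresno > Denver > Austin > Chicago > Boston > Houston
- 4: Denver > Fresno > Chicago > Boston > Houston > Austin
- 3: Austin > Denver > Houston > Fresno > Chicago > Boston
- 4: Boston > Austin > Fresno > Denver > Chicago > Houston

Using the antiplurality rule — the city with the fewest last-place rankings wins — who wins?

Denver

Last-place votes: Austin 4, Fresno 3, Houston 9, Chicago 3, Denver 0, Boston 3.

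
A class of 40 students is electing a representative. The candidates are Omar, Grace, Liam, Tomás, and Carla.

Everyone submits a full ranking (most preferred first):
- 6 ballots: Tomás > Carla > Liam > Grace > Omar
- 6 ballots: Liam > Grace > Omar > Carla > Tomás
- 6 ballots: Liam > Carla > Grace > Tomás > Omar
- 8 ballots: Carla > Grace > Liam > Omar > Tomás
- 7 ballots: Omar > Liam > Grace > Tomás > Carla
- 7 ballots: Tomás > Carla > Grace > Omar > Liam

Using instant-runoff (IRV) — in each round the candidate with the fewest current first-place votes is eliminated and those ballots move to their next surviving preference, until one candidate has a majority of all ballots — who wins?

Liam

Round 1: Omar 7, Grace 0, Liam 12, Tomás 13, Carla 8. Grace eliminated.
Round 2: Omar 7, Liam 12, Tomás 13, Carla 8. Omar eliminated.
Round 3: Liam 19, Tomás 13, Carla 8. Carla eliminated.
Round 4: Liam 27, Tomás 13. Liam has a majority (≥21).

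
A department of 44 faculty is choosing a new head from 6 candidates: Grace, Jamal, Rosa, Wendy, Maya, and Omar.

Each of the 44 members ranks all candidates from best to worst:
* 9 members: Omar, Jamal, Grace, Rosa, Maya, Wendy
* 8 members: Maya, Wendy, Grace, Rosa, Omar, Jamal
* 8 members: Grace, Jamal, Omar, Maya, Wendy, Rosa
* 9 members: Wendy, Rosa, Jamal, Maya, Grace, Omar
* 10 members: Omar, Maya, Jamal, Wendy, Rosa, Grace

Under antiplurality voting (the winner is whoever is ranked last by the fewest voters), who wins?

Maya

Last-place votes: Grace 10, Jamal 8, Rosa 8, Wendy 9, Maya 0, Omar 9.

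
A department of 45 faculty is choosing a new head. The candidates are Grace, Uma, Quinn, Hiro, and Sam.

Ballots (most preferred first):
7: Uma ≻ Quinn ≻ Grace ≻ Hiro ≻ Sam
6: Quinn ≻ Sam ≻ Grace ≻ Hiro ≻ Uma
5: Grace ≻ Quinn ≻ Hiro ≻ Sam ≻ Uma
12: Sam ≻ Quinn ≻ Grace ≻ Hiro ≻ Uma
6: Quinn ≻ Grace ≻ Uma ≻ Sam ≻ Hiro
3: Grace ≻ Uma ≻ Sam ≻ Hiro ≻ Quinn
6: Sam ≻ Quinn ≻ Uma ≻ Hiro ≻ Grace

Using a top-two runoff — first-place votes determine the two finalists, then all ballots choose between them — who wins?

Quinn

Round 1 first-place votes: Grace 8, Uma 7, Quinn 12, Hiro 0, Sam 18. Sam and Quinn advance.
Runoff: Sam is ranked above Quinn on 21 ballots, Quinn above Sam on 24.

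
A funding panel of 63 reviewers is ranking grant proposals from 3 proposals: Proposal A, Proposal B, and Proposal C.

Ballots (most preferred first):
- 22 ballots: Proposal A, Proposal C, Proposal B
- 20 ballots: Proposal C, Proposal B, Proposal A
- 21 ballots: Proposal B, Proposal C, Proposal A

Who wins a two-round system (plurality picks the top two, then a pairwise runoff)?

Proposal B

Round 1 first-place votes: Proposal A 22, Proposal B 21, Proposal C 20. Proposal A and Proposal B advance.
Runoff: Proposal A is ranked above Proposal B on 22 ballots, Proposal B above Proposal A on 41.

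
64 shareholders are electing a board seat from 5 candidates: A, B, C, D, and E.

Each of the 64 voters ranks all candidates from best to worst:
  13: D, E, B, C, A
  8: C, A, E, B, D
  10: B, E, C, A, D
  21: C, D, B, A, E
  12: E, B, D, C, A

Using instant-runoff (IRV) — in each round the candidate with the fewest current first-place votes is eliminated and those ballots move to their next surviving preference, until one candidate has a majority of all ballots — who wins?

Round 1: A 0, B 10, C 29, D 13, E 12. A eliminated.
Round 2: B 10, C 29, D 13, E 12. B eliminated.
Round 3: C 29, D 13, E 22. D eliminated.
Round 4: C 29, E 35. E has a majority (≥33).

E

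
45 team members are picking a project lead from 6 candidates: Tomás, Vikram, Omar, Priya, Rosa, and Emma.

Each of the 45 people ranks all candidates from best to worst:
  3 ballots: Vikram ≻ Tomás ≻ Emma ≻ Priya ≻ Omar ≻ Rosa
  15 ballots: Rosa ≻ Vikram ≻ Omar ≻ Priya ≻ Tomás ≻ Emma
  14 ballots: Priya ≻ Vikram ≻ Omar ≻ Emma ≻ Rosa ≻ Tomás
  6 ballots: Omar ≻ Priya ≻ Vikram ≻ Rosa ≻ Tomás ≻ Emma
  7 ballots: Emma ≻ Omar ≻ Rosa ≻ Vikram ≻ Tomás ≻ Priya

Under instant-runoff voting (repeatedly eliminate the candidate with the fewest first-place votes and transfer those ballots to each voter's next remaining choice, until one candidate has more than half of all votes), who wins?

Round 1: Tomás 0, Vikram 3, Omar 6, Priya 14, Rosa 15, Emma 7. Tomás eliminated.
Round 2: Vikram 3, Omar 6, Priya 14, Rosa 15, Emma 7. Vikram eliminated.
Round 3: Omar 6, Priya 14, Rosa 15, Emma 10. Omar eliminated.
Round 4: Priya 20, Rosa 15, Emma 10. Emma eliminated.
Round 5: Priya 23, Rosa 22. Priya has a majority (≥23).

Priya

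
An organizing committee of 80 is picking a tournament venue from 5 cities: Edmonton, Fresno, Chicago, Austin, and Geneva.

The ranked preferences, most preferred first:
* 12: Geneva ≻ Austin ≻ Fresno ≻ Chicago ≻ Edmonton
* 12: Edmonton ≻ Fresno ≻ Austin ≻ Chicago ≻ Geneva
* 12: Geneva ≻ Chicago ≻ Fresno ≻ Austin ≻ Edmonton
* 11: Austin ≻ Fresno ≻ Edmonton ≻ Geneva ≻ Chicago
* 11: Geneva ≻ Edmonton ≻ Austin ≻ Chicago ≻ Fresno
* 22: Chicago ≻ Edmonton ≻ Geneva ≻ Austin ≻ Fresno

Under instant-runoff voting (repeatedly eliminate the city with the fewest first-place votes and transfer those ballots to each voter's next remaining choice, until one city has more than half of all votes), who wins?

Round 1: Edmonton 12, Fresno 0, Chicago 22, Austin 11, Geneva 35. Fresno eliminated.
Round 2: Edmonton 12, Chicago 22, Austin 11, Geneva 35. Austin eliminated.
Round 3: Edmonton 23, Chicago 22, Geneva 35. Chicago eliminated.
Round 4: Edmonton 45, Geneva 35. Edmonton has a majority (≥41).

Edmonton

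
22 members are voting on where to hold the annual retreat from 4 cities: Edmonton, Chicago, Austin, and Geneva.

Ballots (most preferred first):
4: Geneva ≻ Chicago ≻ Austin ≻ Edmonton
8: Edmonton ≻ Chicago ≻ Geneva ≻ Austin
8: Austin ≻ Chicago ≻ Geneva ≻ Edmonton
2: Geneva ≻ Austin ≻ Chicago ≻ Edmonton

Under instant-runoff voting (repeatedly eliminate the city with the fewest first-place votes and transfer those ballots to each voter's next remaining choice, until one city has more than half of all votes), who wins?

Austin

Round 1: Edmonton 8, Chicago 0, Austin 8, Geneva 6. Chicago eliminated.
Round 2: Edmonton 8, Austin 8, Geneva 6. Geneva eliminated.
Round 3: Edmonton 8, Austin 14. Austin has a majority (≥12).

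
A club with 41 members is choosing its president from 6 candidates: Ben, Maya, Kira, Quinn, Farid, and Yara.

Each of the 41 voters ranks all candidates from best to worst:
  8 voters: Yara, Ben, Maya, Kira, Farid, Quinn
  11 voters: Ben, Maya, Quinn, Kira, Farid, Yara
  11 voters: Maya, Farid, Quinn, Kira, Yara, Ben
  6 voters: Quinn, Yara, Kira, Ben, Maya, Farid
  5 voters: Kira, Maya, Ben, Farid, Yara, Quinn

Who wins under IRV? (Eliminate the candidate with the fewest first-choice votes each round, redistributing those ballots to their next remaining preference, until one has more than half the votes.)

Maya

Round 1: Ben 11, Maya 11, Kira 5, Quinn 6, Farid 0, Yara 8. Farid eliminated.
Round 2: Ben 11, Maya 11, Kira 5, Quinn 6, Yara 8. Kira eliminated.
Round 3: Ben 11, Maya 16, Quinn 6, Yara 8. Quinn eliminated.
Round 4: Ben 11, Maya 16, Yara 14. Ben eliminated.
Round 5: Maya 27, Yara 14. Maya has a majority (≥21).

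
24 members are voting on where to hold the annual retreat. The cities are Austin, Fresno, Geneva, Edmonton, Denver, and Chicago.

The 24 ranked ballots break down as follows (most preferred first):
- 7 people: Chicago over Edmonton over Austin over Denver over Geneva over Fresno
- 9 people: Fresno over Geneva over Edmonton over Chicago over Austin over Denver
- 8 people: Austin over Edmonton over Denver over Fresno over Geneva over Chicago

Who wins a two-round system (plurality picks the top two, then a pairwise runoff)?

Austin

Round 1 first-place votes: Austin 8, Fresno 9, Geneva 0, Edmonton 0, Denver 0, Chicago 7. Fresno and Austin advance.
Runoff: Fresno is ranked above Austin on 9 ballots, Austin above Fresno on 15.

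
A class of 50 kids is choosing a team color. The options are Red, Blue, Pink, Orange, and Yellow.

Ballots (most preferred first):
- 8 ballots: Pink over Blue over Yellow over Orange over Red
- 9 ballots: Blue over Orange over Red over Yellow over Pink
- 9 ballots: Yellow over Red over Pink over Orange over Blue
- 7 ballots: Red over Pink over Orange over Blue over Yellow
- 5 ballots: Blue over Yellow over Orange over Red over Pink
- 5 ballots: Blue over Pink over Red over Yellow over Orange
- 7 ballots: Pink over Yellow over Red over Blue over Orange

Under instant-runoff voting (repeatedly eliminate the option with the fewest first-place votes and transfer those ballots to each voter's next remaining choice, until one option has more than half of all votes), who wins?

Pink

Round 1: Red 7, Blue 19, Pink 15, Orange 0, Yellow 9. Orange eliminated.
Round 2: Red 7, Blue 19, Pink 15, Yellow 9. Red eliminated.
Round 3: Blue 19, Pink 22, Yellow 9. Yellow eliminated.
Round 4: Blue 19, Pink 31. Pink has a majority (≥26).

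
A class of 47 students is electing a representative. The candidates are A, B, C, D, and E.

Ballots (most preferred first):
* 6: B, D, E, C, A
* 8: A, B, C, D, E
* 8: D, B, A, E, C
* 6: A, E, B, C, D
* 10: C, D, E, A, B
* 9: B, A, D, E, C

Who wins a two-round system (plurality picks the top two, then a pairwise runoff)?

Round 1 first-place votes: A 14, B 15, C 10, D 8, E 0. B and A advance.
Runoff: B is ranked above A on 23 ballots, A above B on 24.

A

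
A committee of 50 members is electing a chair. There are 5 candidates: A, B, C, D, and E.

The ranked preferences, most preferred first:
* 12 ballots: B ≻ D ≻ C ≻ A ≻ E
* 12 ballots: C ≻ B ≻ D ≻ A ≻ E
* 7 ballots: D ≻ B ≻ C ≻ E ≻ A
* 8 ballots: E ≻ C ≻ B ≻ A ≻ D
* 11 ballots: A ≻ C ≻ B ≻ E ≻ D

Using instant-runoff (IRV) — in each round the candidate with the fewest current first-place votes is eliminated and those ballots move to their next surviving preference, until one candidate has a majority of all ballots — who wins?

Round 1: A 11, B 12, C 12, D 7, E 8. D eliminated.
Round 2: A 11, B 19, C 12, E 8. E eliminated.
Round 3: A 11, B 19, C 20. A eliminated.
Round 4: B 19, C 31. C has a majority (≥26).

C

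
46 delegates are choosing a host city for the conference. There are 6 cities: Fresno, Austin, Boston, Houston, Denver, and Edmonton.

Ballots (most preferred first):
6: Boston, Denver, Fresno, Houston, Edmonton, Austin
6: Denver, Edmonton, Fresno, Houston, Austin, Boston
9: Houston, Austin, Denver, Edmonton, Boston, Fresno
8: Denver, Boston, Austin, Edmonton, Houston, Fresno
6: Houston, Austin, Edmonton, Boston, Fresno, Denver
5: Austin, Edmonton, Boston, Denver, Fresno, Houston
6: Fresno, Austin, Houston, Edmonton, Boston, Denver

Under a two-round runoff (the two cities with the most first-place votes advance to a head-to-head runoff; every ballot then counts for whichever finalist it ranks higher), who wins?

Round 1 first-place votes: Fresno 6, Austin 5, Boston 6, Houston 15, Denver 14, Edmonton 0. Houston and Denver advance.
Runoff: Houston is ranked above Denver on 21 ballots, Denver above Houston on 25.

Denver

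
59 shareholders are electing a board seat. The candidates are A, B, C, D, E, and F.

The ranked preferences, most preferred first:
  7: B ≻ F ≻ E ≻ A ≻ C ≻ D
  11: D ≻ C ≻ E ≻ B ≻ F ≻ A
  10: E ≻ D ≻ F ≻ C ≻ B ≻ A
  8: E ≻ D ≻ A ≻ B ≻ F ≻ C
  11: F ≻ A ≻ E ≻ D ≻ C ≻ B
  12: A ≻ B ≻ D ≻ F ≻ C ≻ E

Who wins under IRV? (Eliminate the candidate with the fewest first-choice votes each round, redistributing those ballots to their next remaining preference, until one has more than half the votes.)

F

Round 1: A 12, B 7, C 0, D 11, E 18, F 11. C eliminated.
Round 2: A 12, B 7, D 11, E 18, F 11. B eliminated.
Round 3: A 12, D 11, E 18, F 18. D eliminated.
Round 4: A 12, E 29, F 18. A eliminated.
Round 5: E 29, F 30. F has a majority (≥30).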